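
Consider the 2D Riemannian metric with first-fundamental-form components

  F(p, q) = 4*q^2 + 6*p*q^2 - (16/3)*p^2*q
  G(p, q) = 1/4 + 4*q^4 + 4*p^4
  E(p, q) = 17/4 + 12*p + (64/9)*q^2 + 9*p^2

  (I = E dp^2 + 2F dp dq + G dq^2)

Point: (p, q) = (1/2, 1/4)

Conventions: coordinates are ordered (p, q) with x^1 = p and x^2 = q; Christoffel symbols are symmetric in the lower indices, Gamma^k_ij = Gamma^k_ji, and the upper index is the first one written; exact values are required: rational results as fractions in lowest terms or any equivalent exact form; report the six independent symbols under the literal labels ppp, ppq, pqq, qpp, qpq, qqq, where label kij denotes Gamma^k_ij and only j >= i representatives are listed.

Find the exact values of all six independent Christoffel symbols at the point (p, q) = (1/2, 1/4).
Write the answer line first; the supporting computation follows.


Answer: Gamma_ppp = 39392/46059, Gamma_ppq = 144/1181, Gamma_pqq = 1356/15353, Gamma_qpp = -757096/138177, Gamma_qpq = 6784/3543, Gamma_qqq = 3448/15353

E = 233/18, F = 5/48, G = 33/64 at the point
E_p = 21, E_q = 32/9, F_p = -23/24, F_q = 13/6, G_p = 2, G_q = 1/4
EG - F^2 = 15353/2304;  g^inv = (2304/15353) * [[33/64, -5/48], [-5/48, 233/18]]
first-kind symbols [ij,l] = (1/2)(d_i g_jl + d_j g_il - d_l g_ij): [pp,p] = E_p/2 = 21/2, [pp,q] = F_p - E_q/2 = -197/72, [pq,p] = E_q/2 = 16/9, [pq,q] = G_p/2 = 1, [qq,p] = F_q - G_p/2 = 7/6, [qq,q] = G_q/2 = 1/8
Gamma^p_ij = (G*[ij,p] - F*[ij,q])/(EG - F^2), Gamma^q_ij = (E*[ij,q] - F*[ij,p])/(EG - F^2)


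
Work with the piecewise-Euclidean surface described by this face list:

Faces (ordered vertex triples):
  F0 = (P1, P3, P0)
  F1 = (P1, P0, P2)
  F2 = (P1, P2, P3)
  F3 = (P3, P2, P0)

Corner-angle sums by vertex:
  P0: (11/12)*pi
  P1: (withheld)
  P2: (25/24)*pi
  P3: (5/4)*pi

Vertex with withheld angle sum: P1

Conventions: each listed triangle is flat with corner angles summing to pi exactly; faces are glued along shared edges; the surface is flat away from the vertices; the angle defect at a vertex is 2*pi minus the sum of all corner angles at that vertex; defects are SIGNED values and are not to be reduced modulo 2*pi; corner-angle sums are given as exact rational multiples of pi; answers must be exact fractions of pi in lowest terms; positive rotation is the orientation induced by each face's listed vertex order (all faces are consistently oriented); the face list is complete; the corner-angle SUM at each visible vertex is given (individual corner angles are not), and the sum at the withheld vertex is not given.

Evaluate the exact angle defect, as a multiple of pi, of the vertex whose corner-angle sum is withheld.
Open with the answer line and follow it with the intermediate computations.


Answer: defect(P1) = (29/24)*pi

V = 4, E = 6, F = 4; chi = V - E + F = 2
Gauss-Bonnet: total defect = 2*pi*chi = 4*pi; visible defects sum to (67/24)*pi


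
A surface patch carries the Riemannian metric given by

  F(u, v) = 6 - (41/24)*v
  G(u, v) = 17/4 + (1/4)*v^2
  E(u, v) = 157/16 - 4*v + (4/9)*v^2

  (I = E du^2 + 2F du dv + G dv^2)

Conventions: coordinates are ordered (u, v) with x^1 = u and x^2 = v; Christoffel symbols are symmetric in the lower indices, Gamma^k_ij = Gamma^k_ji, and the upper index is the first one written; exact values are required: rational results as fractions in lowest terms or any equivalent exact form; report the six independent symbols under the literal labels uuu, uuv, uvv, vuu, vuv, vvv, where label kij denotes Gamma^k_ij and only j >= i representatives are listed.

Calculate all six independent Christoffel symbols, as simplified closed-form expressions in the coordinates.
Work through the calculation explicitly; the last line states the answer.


E = 157/16 - 4*v + (4/9)*v^2; F = 6 - (41/24)*v; G = 17/4 + (1/4)*v^2
Gamma^k_ij = (1/2) g^{kl} (d_i g_jl + d_j g_il - d_l g_ij), with g^inv = (1/(EG-F^2)) [[G, -F], [-F, E]]
first partials: E_u = 0, E_v = -4 + (8/9)*v, F_u = 0, F_v = -41/24, G_u = 0, G_v = (1/2)*v
D = EG - F^2 = 365/64 + (7/2)*v + (205/144)*v^2 - v^3 + (1/9)*v^4
expanded: Gamma^u_uu = (G E_u - 2F F_u + F E_v)/(2D), Gamma^u_uv = (G E_v - F G_u)/(2D), Gamma^u_vv = (2G F_v - G G_u - F G_v)/(2D), Gamma^v_uu = (2E F_u - E E_v - F E_u)/(2D), Gamma^v_uv = (E G_u - F E_v)/(2D), Gamma^v_vv = (E G_v - 2F F_v + F G_u)/(2D); substitute and cancel common factors

Answer: Gamma_uuu = (-1312*v^2 + 10512*v - 20736)/(192*v^4 - 1728*v^3 + 2460*v^2 + 6048*v + 9855), Gamma_uuv = (64*v^3 - 288*v^2 + 1088*v - 4896)/(64*v^4 - 576*v^3 + 820*v^2 + 2016*v + 3285), Gamma_uvv = (-864*v - 4182)/(64*v^4 - 576*v^3 + 820*v^2 + 2016*v + 3285), Gamma_vuu = (-1024*v^3 + 13824*v^2 - 64080*v + 101736)/(576*v^4 - 5184*v^3 + 7380*v^2 + 18144*v + 29565), Gamma_vuv = (1312*v^2 - 10512*v + 20736)/(192*v^4 - 1728*v^3 + 2460*v^2 + 6048*v + 9855), Gamma_vvv = (64*v^3 - 576*v^2 - 268*v + 5904)/(64*v^4 - 576*v^3 + 820*v^2 + 2016*v + 3285)


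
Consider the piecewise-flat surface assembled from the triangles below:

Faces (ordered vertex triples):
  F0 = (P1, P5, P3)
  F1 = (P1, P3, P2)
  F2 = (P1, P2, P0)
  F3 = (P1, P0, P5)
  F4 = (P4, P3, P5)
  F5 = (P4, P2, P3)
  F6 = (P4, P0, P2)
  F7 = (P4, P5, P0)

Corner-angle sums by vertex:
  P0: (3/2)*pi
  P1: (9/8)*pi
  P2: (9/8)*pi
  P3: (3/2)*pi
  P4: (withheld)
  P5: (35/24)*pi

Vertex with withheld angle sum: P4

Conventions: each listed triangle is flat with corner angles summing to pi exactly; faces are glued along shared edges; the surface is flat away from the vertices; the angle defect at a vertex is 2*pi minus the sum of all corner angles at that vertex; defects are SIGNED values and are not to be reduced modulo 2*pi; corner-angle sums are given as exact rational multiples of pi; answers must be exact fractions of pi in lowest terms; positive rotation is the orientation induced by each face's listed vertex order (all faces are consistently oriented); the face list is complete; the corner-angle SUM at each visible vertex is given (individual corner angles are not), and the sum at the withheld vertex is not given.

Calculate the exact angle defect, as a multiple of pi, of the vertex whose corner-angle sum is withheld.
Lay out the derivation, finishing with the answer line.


V = 6, E = 12, F = 8; chi = V - E + F = 2
Gauss-Bonnet: total defect = 2*pi*chi = 4*pi; visible defects sum to (79/24)*pi

Answer: defect(P4) = (17/24)*pi


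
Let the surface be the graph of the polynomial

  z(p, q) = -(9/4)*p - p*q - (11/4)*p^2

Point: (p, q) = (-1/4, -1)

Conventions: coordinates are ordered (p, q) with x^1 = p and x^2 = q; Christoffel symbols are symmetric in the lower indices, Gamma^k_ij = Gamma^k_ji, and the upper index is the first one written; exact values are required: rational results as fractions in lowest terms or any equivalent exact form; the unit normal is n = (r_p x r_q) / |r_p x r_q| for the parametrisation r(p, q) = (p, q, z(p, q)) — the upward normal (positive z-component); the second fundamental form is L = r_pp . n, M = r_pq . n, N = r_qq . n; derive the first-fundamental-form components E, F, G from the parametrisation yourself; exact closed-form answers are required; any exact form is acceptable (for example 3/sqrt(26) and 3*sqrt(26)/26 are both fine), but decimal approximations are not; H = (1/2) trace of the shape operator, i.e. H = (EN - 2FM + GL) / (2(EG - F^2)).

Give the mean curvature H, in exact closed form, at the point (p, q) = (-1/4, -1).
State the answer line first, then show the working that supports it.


Answer: H = -1480*sqrt(69)/4761

z_p = 1/8, z_q = 1/4, z_pp = -11/2, z_pq = -1, z_qq = 0
E = 65/64, F = 1/32, G = 17/16; answer radicand W^2 = 69/64
unnormalised second-form numerators: l = -11/2, m = -1, n = 0; L = l/sqrt(69/64), and similarly M = m/sqrt(W^2), N = n/sqrt(W^2)
H = (E*n - 2*F*m + G*l) / (2*(EG - F^2)*sqrt(W^2)); E*n - 2*F*m + G*l = -185/32, EG - F^2 = 69/64, so H = (-185/69)/sqrt(69/64)


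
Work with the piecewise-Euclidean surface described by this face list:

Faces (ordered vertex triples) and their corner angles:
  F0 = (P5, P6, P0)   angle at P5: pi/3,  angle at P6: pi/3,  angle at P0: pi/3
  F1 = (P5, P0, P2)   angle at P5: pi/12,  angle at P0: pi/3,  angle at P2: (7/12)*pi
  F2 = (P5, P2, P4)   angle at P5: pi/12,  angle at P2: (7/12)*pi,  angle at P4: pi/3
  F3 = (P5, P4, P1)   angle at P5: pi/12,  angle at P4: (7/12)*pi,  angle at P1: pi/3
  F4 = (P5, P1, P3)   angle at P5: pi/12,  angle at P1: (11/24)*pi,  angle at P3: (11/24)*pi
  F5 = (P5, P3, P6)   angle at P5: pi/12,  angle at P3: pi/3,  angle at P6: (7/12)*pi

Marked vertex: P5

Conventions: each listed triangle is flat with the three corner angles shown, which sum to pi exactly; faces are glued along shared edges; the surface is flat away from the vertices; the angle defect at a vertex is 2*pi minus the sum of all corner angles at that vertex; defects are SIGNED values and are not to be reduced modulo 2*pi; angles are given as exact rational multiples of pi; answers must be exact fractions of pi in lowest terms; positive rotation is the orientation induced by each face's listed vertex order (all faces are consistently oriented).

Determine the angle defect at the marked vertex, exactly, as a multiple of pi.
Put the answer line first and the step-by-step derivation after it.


Answer: defect(P5) = (5/4)*pi

Sum of corner angles at P5: (3/4)*pi
defect = 2*pi - (3/4)*pi


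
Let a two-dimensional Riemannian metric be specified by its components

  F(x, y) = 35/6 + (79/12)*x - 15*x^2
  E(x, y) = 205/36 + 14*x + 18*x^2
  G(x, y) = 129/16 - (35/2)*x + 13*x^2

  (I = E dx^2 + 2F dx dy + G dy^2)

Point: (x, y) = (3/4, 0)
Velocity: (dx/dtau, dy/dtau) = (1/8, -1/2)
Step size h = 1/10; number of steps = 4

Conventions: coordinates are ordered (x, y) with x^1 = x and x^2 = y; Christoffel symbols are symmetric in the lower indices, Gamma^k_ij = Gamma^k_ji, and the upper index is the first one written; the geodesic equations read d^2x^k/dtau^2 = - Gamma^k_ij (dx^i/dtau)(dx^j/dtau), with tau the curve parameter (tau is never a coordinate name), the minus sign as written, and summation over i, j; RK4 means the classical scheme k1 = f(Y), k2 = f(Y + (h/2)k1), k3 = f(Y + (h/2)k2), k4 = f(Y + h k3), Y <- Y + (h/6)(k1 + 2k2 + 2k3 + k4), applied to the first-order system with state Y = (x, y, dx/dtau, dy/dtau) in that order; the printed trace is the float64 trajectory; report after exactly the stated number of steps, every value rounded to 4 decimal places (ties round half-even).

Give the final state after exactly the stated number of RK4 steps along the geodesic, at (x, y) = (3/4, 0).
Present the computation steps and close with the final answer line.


f(Y) = (dx/dtau, dy/dtau, -Gamma^x_ij Y'^i Y'^j, -Gamma^y_ij Y'^i Y'^j) with the Gammas evaluated at the stage position; h = 0.100000; intermediate values shown to 6 dp
step 0: x = 0.7500, y = 0.0000, dx/dtau = 0.1250, dy/dtau = -0.5000
step 1:
  k1: at (x, y) = (0.750000, 0.000000), (dx/dtau, dy/dtau) = (0.125000, -0.500000); Gamma_xxx = 1.548395, Gamma_xxy = -0.043391, Gamma_xyy = -0.041842, Gamma_yxx = -8.679817, Gamma_yxy = 0.489443, Gamma_yyy = 0.043391; k1 = (0.125000, -0.500000, -0.019157, 0.185955)
  k2: at (x, y) = (0.756250, -0.025000), (dx/dtau, dy/dtau) = (0.124042, -0.490702); Gamma_xxx = 1.497797, Gamma_xxy = -0.043781, Gamma_xyy = -0.044364, Gamma_yxx = -8.594380, Gamma_yxy = 0.520999, Gamma_yyy = 0.043781; k2 = (0.124042, -0.490702, -0.017693, 0.185119)
  k3: at (x, y) = (0.756202, -0.024535), (dx/dtau, dy/dtau) = (0.124115, -0.490744); Gamma_xxx = 1.498180, Gamma_xxy = -0.043779, Gamma_xyy = -0.044345, Gamma_yxx = -8.595027, Gamma_yxy = 0.520761, Gamma_yyy = 0.043779; k3 = (0.124115, -0.490744, -0.017732, 0.185298)
  k4: at (x, y) = (0.762412, -0.049074), (dx/dtau, dy/dtau) = (0.123227, -0.481470); Gamma_xxx = 1.449215, Gamma_xxy = -0.043824, Gamma_xyy = -0.046768, Gamma_yxx = -8.512234, Gamma_yxy = 0.551139, Gamma_yyy = 0.043824; k4 = (0.123227, -0.481470, -0.016365, 0.184496)
  Y <- Y + (h/6)(k1 + 2k2 + 2k3 + k4): x = 0.7624, y = -0.0491, dx/dtau = 0.1232, dy/dtau = -0.4815
step 2:
  k1: at (x, y) = (0.762409, -0.049073), (dx/dtau, dy/dtau) = (0.123227, -0.481479); Gamma_xxx = 1.449235, Gamma_xxy = -0.043824, Gamma_xyy = -0.046767, Gamma_yxx = -8.512267, Gamma_yxy = 0.551127, Gamma_yyy = 0.043824; k1 = (0.123227, -0.481479, -0.016365, 0.184497)
  k2: at (x, y) = (0.768570, -0.073147), (dx/dtau, dy/dtau) = (0.122409, -0.472254); Gamma_xxx = 1.401897, Gamma_xxy = -0.043548, Gamma_xyy = -0.049098, Gamma_yxx = -8.432120, Gamma_yxy = 0.580344, Gamma_yyy = 0.043548; k2 = (0.122409, -0.472254, -0.015091, 0.183731)
  k3: at (x, y) = (0.768529, -0.072685), (dx/dtau, dy/dtau) = (0.122473, -0.472292); Gamma_xxx = 1.402208, Gamma_xxy = -0.043551, Gamma_xyy = -0.049083, Gamma_yxx = -8.432646, Gamma_yxy = 0.580153, Gamma_yyy = 0.043551; k3 = (0.122473, -0.472292, -0.015122, 0.183887)
  k4: at (x, y) = (0.774656, -0.096302), (dx/dtau, dy/dtau) = (0.121715, -0.463090); Gamma_xxx = 1.356317, Gamma_xxy = -0.042981, Gamma_xyy = -0.051335, Gamma_yxx = -8.354852, Gamma_yxy = 0.608336, Gamma_yyy = 0.042981; k4 = (0.121715, -0.463090, -0.013930, 0.183133)
  Y <- Y + (h/6)(k1 + 2k2 + 2k3 + k4): x = 0.7747, y = -0.0963, dx/dtau = 0.1217, dy/dtau = -0.4631
step 3:
  k1: at (x, y) = (0.774654, -0.096300), (dx/dtau, dy/dtau) = (0.121715, -0.463097); Gamma_xxx = 1.356333, Gamma_xxy = -0.042982, Gamma_xyy = -0.051334, Gamma_yxx = -8.354879, Gamma_yxy = 0.608326, Gamma_yyy = 0.042982; k1 = (0.121715, -0.463097, -0.013930, 0.183134)
  k2: at (x, y) = (0.780740, -0.119455), (dx/dtau, dy/dtau) = (0.121019, -0.453941); Gamma_xxx = 1.311881, Gamma_xxy = -0.042138, Gamma_xyy = -0.053511, Gamma_yxx = -8.279435, Gamma_yxy = 0.635489, Gamma_yyy = 0.042138; k2 = (0.121019, -0.453941, -0.012816, 0.182395)
  k3: at (x, y) = (0.780705, -0.118997), (dx/dtau, dy/dtau) = (0.121074, -0.453978); Gamma_xxx = 1.312133, Gamma_xxy = -0.042143, Gamma_xyy = -0.053498, Gamma_yxx = -8.279862, Gamma_yxy = 0.635336, Gamma_yyy = 0.042143; k3 = (0.121074, -0.453978, -0.012842, 0.182531)
  k4: at (x, y) = (0.786762, -0.141698), (dx/dtau, dy/dtau) = (0.120431, -0.444844); Gamma_xxx = 1.268971, Gamma_xxy = -0.041046, Gamma_xyy = -0.055611, Gamma_yxx = -8.206522, Gamma_yxy = 0.661583, Gamma_yyy = 0.041046; k4 = (0.120431, -0.444844, -0.011798, 0.181788)
  Y <- Y + (h/6)(k1 + 2k2 + 2k3 + k4): x = 0.7868, y = -0.1417, dx/dtau = 0.1204, dy/dtau = -0.4449
step 4:
  k1: at (x, y) = (0.786760, -0.141697), (dx/dtau, dy/dtau) = (0.120431, -0.444851); Gamma_xxx = 1.268984, Gamma_xxy = -0.041047, Gamma_xyy = -0.055610, Gamma_yxx = -8.206545, Gamma_yxy = 0.661574, Gamma_yyy = 0.041047; k1 = (0.120431, -0.444851, -0.011798, 0.181788)
  k2: at (x, y) = (0.792781, -0.163939), (dx/dtau, dy/dtau) = (0.119841, -0.435762); Gamma_xxx = 1.227104, Gamma_xxy = -0.039714, Gamma_xyy = -0.057663, Gamma_yxx = -8.135307, Gamma_yxy = 0.686920, Gamma_yyy = 0.039714; k2 = (0.119841, -0.435762, -0.010822, 0.181042)
  k3: at (x, y) = (0.792752, -0.163485), (dx/dtau, dy/dtau) = (0.119890, -0.435799); Gamma_xxx = 1.227307, Gamma_xxy = -0.039721, Gamma_xyy = -0.057653, Gamma_yxx = -8.135652, Gamma_yxy = 0.686797, Gamma_yyy = 0.039721; k3 = (0.119890, -0.435799, -0.010842, 0.181162)
  k4: at (x, y) = (0.798749, -0.185277), (dx/dtau, dy/dtau) = (0.119347, -0.426735); Gamma_xxx = 1.186582, Gamma_xxy = -0.038168, Gamma_xyy = -0.059653, Gamma_yxx = -8.066307, Gamma_yxy = 0.711328, Gamma_yyy = 0.038168; k4 = (0.119347, -0.426735, -0.009926, 0.180398)
  Y <- Y + (h/6)(k1 + 2k2 + 2k3 + k4): x = 0.7987, y = -0.1853, dx/dtau = 0.1193, dy/dtau = -0.4267

Answer: x = 0.7987, y = -0.1853, dx/dtau = 0.1193, dy/dtau = -0.4267


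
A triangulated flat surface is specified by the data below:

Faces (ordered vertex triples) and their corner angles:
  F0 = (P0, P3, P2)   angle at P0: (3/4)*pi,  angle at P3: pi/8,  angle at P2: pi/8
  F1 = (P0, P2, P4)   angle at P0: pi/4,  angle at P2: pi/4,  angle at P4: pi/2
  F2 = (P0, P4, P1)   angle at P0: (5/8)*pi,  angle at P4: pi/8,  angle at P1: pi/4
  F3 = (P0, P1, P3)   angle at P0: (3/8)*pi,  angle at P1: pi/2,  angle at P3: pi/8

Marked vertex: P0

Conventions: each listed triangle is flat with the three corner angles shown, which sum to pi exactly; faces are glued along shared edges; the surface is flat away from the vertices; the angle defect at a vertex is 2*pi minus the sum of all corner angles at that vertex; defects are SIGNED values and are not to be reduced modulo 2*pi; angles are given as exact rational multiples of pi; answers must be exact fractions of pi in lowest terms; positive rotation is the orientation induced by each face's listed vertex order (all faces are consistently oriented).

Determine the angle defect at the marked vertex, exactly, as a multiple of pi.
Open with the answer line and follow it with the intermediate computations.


Answer: defect(P0) = 0

Sum of corner angles at P0: 2*pi
defect = 2*pi - 2*pi


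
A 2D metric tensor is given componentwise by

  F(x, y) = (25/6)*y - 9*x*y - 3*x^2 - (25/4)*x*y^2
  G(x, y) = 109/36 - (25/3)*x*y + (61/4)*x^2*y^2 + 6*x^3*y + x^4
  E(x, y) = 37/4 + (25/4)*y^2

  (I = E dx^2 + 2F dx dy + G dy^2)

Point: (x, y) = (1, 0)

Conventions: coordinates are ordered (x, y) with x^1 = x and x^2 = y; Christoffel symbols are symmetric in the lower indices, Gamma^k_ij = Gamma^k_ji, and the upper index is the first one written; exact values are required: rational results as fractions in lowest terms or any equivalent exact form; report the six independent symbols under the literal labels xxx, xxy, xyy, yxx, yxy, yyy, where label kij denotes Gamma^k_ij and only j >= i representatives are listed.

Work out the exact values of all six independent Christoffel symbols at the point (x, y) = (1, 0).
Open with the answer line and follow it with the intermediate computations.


Answer: Gamma_xxx = -2592/4069, Gamma_xxy = 864/4069, Gamma_xyy = -13402/12207, Gamma_yxx = -7992/4069, Gamma_yxy = 2664/4069, Gamma_yyy = -4506/4069

E = 37/4, F = -3, G = 145/36 at the point
E_x = 0, E_y = 0, F_x = -6, F_y = -29/6, G_x = 4, G_y = -7/3
EG - F^2 = 4069/144;  g^inv = (144/4069) * [[145/36, 3], [3, 37/4]]
first-kind symbols [ij,l] = (1/2)(d_i g_jl + d_j g_il - d_l g_ij): [xx,x] = E_x/2 = 0, [xx,y] = F_x - E_y/2 = -6, [xy,x] = E_y/2 = 0, [xy,y] = G_x/2 = 2, [yy,x] = F_y - G_x/2 = -41/6, [yy,y] = G_y/2 = -7/6
Gamma^x_ij = (G*[ij,x] - F*[ij,y])/(EG - F^2), Gamma^y_ij = (E*[ij,y] - F*[ij,x])/(EG - F^2)


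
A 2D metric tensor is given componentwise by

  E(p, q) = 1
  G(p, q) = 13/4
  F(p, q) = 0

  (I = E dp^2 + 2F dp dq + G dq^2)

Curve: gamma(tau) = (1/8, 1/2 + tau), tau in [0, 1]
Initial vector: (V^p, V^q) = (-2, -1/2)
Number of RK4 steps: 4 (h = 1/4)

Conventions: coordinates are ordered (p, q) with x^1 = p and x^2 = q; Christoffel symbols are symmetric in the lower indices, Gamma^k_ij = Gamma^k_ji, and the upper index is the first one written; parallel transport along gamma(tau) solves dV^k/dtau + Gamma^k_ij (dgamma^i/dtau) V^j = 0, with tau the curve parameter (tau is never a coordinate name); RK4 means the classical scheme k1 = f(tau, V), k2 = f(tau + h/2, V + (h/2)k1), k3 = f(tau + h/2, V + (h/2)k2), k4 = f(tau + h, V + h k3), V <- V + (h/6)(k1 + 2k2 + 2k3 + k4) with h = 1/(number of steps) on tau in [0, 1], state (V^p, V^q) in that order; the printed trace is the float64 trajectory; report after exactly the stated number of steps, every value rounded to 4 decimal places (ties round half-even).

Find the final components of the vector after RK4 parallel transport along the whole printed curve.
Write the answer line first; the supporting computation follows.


Answer: V^p = -2.0000, V^q = -0.5000

gamma'(tau) = (0, 1); f(tau, V)^k = -Gamma^k_ij(gamma(tau)) gamma'^i(tau) V^j; h = 1/4; intermediate values shown to 6 dp
curve data and Christoffel symbols at the stage parameters:
  tau = 0.000000: gamma = (0.125000, 0.500000), gamma' = (0.000000, 1.000000); Gamma_ppp = 0.000000, Gamma_ppq = 0.000000, Gamma_pqq = 0.000000, Gamma_qpp = 0.000000, Gamma_qpq = 0.000000, Gamma_qqq = 0.000000
  tau = 0.125000: gamma = (0.125000, 0.625000), gamma' = (0.000000, 1.000000); Gamma_ppp = 0.000000, Gamma_ppq = 0.000000, Gamma_pqq = 0.000000, Gamma_qpp = 0.000000, Gamma_qpq = 0.000000, Gamma_qqq = 0.000000
  tau = 0.250000: gamma = (0.125000, 0.750000), gamma' = (0.000000, 1.000000); Gamma_ppp = 0.000000, Gamma_ppq = 0.000000, Gamma_pqq = 0.000000, Gamma_qpp = 0.000000, Gamma_qpq = 0.000000, Gamma_qqq = 0.000000
  tau = 0.375000: gamma = (0.125000, 0.875000), gamma' = (0.000000, 1.000000); Gamma_ppp = 0.000000, Gamma_ppq = 0.000000, Gamma_pqq = 0.000000, Gamma_qpp = 0.000000, Gamma_qpq = 0.000000, Gamma_qqq = 0.000000
  tau = 0.500000: gamma = (0.125000, 1.000000), gamma' = (0.000000, 1.000000); Gamma_ppp = 0.000000, Gamma_ppq = 0.000000, Gamma_pqq = 0.000000, Gamma_qpp = 0.000000, Gamma_qpq = 0.000000, Gamma_qqq = 0.000000
  tau = 0.625000: gamma = (0.125000, 1.125000), gamma' = (0.000000, 1.000000); Gamma_ppp = 0.000000, Gamma_ppq = 0.000000, Gamma_pqq = 0.000000, Gamma_qpp = 0.000000, Gamma_qpq = 0.000000, Gamma_qqq = 0.000000
  tau = 0.750000: gamma = (0.125000, 1.250000), gamma' = (0.000000, 1.000000); Gamma_ppp = 0.000000, Gamma_ppq = 0.000000, Gamma_pqq = 0.000000, Gamma_qpp = 0.000000, Gamma_qpq = 0.000000, Gamma_qqq = 0.000000
  tau = 0.875000: gamma = (0.125000, 1.375000), gamma' = (0.000000, 1.000000); Gamma_ppp = 0.000000, Gamma_ppq = 0.000000, Gamma_pqq = 0.000000, Gamma_qpp = 0.000000, Gamma_qpq = 0.000000, Gamma_qqq = 0.000000
  tau = 1.000000: gamma = (0.125000, 1.500000), gamma' = (0.000000, 1.000000); Gamma_ppp = 0.000000, Gamma_ppq = 0.000000, Gamma_pqq = 0.000000, Gamma_qpp = 0.000000, Gamma_qpq = 0.000000, Gamma_qqq = 0.000000
step 0: V^p = -2.0000, V^q = -0.5000
step 1: k1 = (0.000000, 0.000000), k2 = (0.000000, 0.000000), k3 = (0.000000, 0.000000), k4 = (0.000000, 0.000000); V <- V + (h/6)(k1 + 2k2 + 2k3 + k4): V^p = -2.0000, V^q = -0.5000
step 2: k1 = (0.000000, 0.000000), k2 = (0.000000, 0.000000), k3 = (0.000000, 0.000000), k4 = (0.000000, 0.000000); V <- V + (h/6)(k1 + 2k2 + 2k3 + k4): V^p = -2.0000, V^q = -0.5000
step 3: k1 = (0.000000, 0.000000), k2 = (0.000000, 0.000000), k3 = (0.000000, 0.000000), k4 = (0.000000, 0.000000); V <- V + (h/6)(k1 + 2k2 + 2k3 + k4): V^p = -2.0000, V^q = -0.5000
step 4: k1 = (0.000000, 0.000000), k2 = (0.000000, 0.000000), k3 = (0.000000, 0.000000), k4 = (0.000000, 0.000000); V <- V + (h/6)(k1 + 2k2 + 2k3 + k4): V^p = -2.0000, V^q = -0.5000


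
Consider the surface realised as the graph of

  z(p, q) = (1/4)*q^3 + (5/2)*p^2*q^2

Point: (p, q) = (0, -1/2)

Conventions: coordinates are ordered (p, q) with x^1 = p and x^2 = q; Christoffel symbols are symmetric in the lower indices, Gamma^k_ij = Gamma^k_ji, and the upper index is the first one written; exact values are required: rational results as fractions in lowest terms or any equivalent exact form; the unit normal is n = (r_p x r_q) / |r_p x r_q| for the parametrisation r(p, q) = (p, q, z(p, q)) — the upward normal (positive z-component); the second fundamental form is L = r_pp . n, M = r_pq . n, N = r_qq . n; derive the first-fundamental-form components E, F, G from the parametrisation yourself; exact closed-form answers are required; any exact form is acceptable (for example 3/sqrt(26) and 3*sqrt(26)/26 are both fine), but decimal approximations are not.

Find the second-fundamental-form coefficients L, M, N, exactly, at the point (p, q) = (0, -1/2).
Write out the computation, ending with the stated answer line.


z_p = 0, z_q = 3/16, z_pp = 5/4, z_pq = 0, z_qq = -3/4
E = 1, F = 0, G = 265/256; answer radicand W^2 = 265/256
unnormalised second-form numerators: l = 5/4, m = 0, n = -3/4; L = l/sqrt(265/256), and similarly M = m/sqrt(W^2), N = n/sqrt(W^2)

Answer: L = 4*sqrt(265)/53, M = 0, N = -12*sqrt(265)/265


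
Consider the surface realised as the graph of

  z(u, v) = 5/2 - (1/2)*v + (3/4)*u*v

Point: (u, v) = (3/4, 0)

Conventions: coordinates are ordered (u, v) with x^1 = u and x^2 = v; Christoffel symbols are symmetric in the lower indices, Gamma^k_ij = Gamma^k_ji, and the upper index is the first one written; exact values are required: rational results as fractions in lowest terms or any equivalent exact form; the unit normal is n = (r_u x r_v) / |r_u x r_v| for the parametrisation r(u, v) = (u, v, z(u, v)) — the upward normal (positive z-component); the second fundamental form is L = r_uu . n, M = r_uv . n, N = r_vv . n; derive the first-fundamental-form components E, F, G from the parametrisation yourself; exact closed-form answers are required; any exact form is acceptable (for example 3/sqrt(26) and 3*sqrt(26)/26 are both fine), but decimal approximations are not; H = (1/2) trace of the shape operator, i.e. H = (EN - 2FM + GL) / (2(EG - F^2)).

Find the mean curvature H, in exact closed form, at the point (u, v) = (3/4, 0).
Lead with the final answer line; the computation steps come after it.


Answer: H = 0

z_u = 0, z_v = 1/16, z_uu = 0, z_uv = 3/4, z_vv = 0
E = 1, F = 0, G = 257/256; answer radicand W^2 = 257/256
unnormalised second-form numerators: l = 0, m = 3/4, n = 0; L = l/sqrt(257/256), and similarly M = m/sqrt(W^2), N = n/sqrt(W^2)
H = (E*n - 2*F*m + G*l) / (2*(EG - F^2)*sqrt(W^2)); E*n - 2*F*m + G*l = 0, EG - F^2 = 257/256, so H = (0)/sqrt(257/256)


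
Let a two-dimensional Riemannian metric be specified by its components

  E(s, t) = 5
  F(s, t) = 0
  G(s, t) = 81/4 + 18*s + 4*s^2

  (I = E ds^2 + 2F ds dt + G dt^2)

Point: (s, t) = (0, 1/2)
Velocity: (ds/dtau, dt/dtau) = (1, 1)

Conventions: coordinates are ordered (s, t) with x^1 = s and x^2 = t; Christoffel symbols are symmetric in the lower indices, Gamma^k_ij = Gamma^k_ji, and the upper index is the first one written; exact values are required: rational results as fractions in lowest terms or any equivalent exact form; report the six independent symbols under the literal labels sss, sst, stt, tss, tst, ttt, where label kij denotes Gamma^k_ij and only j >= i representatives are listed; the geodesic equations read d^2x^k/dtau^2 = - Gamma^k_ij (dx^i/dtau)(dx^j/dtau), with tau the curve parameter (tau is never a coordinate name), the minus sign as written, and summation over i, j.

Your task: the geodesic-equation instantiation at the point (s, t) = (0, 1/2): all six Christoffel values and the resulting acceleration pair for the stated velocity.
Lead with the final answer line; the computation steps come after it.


Answer: Gamma_sss = 0, Gamma_sst = 0, Gamma_stt = -9/5, Gamma_tss = 0, Gamma_tst = 4/9, Gamma_ttt = 0; accelerations (d^2s/dtau^2, d^2t/dtau^2) = (9/5, -8/9)

E = 5, F = 0, G = 81/4 at the point
E_s = 0, E_t = 0, F_s = 0, F_t = 0, G_s = 18, G_t = 0
EG - F^2 = 405/4;  g^inv = (4/405) * [[81/4, 0], [0, 5]]
first-kind symbols [ij,l] = (1/2)(d_i g_jl + d_j g_il - d_l g_ij): [ss,s] = E_s/2 = 0, [ss,t] = F_s - E_t/2 = 0, [st,s] = E_t/2 = 0, [st,t] = G_s/2 = 9, [tt,s] = F_t - G_s/2 = -9, [tt,t] = G_t/2 = 0
Gamma^s_ij = (G*[ij,s] - F*[ij,t])/(EG - F^2), Gamma^t_ij = (E*[ij,t] - F*[ij,s])/(EG - F^2)
Gamma_sss = 0, Gamma_sst = 0, Gamma_stt = -9/5, Gamma_tss = 0, Gamma_tst = 4/9, Gamma_ttt = 0
d^2s/dtau^2 = -(Gamma_sss*(1)^2 + 2*Gamma_sst*(1)*(1) + Gamma_stt*(1)^2) = 9/5
d^2t/dtau^2 = -(Gamma_tss*(1)^2 + 2*Gamma_tst*(1)*(1) + Gamma_ttt*(1)^2) = -8/9


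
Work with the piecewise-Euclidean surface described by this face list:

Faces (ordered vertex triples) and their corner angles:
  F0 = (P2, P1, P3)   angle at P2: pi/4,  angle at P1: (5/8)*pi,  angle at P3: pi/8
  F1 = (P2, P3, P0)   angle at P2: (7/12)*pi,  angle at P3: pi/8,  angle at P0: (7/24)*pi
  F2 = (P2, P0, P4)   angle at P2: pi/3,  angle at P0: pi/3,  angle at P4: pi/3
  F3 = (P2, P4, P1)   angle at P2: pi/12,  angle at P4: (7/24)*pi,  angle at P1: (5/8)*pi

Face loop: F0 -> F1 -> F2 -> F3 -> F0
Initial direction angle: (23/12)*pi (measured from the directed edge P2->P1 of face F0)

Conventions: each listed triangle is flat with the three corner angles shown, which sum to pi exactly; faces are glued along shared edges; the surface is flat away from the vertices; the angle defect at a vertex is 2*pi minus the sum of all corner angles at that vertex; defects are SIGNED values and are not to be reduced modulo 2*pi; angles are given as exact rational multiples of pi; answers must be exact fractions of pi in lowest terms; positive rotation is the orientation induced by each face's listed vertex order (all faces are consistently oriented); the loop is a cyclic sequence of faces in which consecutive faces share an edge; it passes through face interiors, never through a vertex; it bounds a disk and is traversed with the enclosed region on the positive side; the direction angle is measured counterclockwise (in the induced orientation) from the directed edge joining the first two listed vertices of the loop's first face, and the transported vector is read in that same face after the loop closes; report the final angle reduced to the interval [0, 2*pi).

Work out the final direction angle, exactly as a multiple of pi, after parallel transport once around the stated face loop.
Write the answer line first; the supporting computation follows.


Answer: final direction angle = (2/3)*pi

enclosed vertex P2: corner angles sum to (5/4)*pi, defect = 2*pi - (5/4)*pi = (3/4)*pi
summing the enclosed defects onto the initial angle, mod 2*pi in the induced orientation:
final angle = (23/12)*pi + (3/4)*pi = (2/3)*pi (mod 2*pi)


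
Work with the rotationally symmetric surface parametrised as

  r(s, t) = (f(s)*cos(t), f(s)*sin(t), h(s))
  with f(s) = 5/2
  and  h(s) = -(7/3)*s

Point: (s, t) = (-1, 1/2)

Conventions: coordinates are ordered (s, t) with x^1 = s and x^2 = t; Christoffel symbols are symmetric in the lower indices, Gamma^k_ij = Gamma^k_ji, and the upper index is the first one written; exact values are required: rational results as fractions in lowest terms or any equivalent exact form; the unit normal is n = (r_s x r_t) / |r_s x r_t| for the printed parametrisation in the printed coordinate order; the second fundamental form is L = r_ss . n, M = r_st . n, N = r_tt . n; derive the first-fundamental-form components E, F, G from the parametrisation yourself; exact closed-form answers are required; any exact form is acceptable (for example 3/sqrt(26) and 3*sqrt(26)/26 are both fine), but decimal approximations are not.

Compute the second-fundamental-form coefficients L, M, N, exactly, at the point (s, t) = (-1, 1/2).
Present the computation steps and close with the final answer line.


f = 5/2, f' = 0, f'' = 0, h' = -7/3, h'' = 0
E = 49/9, F = 0, G = 25/4; answer radicand W^2 = 49/9
unnormalised second-form numerators: l = 0, m = 0, n = -35/6; L = l/sqrt(49/9), and similarly M = m/sqrt(W^2), N = n/sqrt(W^2)

Answer: L = 0, M = 0, N = -5/2


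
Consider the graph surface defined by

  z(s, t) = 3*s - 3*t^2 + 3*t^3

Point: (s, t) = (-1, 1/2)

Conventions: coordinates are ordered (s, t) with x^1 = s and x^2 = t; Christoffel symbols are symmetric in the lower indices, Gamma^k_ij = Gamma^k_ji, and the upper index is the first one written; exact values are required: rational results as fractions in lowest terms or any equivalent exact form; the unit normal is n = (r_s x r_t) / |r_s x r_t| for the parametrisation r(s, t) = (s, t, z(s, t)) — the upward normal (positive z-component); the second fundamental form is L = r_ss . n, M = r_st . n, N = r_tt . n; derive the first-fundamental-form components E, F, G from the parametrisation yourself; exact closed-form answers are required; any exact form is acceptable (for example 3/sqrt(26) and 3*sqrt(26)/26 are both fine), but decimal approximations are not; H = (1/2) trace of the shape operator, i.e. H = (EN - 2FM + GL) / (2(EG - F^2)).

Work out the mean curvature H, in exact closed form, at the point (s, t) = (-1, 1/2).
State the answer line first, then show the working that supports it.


Answer: H = 960/2197

z_s = 3, z_t = -3/4, z_ss = 0, z_st = 0, z_tt = 3
E = 10, F = -9/4, G = 25/16; answer radicand W^2 = 169/16
unnormalised second-form numerators: l = 0, m = 0, n = 3; L = l/sqrt(169/16), and similarly M = m/sqrt(W^2), N = n/sqrt(W^2)
H = (E*n - 2*F*m + G*l) / (2*(EG - F^2)*sqrt(W^2)); E*n - 2*F*m + G*l = 30, EG - F^2 = 169/16, so H = (240/169)/sqrt(169/16)


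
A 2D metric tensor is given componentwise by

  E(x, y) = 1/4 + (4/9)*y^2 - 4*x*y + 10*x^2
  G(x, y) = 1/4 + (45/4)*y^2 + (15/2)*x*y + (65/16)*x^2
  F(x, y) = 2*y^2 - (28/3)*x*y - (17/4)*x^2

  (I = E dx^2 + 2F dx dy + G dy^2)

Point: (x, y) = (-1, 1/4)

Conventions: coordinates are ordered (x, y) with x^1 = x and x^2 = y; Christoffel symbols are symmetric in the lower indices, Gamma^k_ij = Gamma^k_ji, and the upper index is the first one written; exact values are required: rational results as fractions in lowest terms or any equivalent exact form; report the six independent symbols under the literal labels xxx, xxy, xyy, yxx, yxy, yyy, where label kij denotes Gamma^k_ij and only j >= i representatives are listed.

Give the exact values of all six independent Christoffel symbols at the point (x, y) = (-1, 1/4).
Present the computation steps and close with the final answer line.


E = 203/18, F = -43/24, G = 201/64 at the point
E_x = -21, E_y = 38/9, F_x = 37/6, F_y = 31/3, G_x = -25/4, G_y = -15/8
EG - F^2 = 37105/1152;  g^inv = (1152/37105) * [[201/64, 43/24], [43/24, 203/18]]
first-kind symbols [ij,l] = (1/2)(d_i g_jl + d_j g_il - d_l g_ij): [xx,x] = E_x/2 = -21/2, [xx,y] = F_x - E_y/2 = 73/18, [xy,x] = E_y/2 = 19/9, [xy,y] = G_x/2 = -25/8, [yy,x] = F_y - G_x/2 = 323/24, [yy,y] = G_y/2 = -15/16
Gamma^x_ij = (G*[ij,x] - F*[ij,y])/(EG - F^2), Gamma^y_ij = (E*[ij,y] - F*[ij,x])/(EG - F^2)

Answer: Gamma_xxx = -17771/22263, Gamma_xxy = 1188/37105, Gamma_xyy = 187029/148420, Gamma_yxx = 55832/66789, Gamma_yxy = -108728/111315, Gamma_yyy = 15598/37105


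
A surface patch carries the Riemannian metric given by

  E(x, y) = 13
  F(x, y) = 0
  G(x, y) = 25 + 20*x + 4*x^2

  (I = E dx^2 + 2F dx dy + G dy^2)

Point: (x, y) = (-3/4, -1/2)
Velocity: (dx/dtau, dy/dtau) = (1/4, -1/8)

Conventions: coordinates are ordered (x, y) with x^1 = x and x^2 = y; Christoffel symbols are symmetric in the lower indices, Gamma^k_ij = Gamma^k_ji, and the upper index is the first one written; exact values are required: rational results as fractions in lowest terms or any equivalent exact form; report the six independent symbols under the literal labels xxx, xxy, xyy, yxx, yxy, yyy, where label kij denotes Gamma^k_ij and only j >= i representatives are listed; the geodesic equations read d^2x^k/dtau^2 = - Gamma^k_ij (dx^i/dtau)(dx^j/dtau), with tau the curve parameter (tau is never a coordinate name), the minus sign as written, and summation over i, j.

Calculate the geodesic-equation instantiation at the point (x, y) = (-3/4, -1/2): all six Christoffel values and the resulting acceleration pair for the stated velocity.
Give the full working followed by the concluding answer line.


E = 13, F = 0, G = 49/4 at the point
E_x = 0, E_y = 0, F_x = 0, F_y = 0, G_x = 14, G_y = 0
EG - F^2 = 637/4;  g^inv = (4/637) * [[49/4, 0], [0, 13]]
first-kind symbols [ij,l] = (1/2)(d_i g_jl + d_j g_il - d_l g_ij): [xx,x] = E_x/2 = 0, [xx,y] = F_x - E_y/2 = 0, [xy,x] = E_y/2 = 0, [xy,y] = G_x/2 = 7, [yy,x] = F_y - G_x/2 = -7, [yy,y] = G_y/2 = 0
Gamma^x_ij = (G*[ij,x] - F*[ij,y])/(EG - F^2), Gamma^y_ij = (E*[ij,y] - F*[ij,x])/(EG - F^2)
Gamma_xxx = 0, Gamma_xxy = 0, Gamma_xyy = -7/13, Gamma_yxx = 0, Gamma_yxy = 4/7, Gamma_yyy = 0
d^2x/dtau^2 = -(Gamma_xxx*(1/4)^2 + 2*Gamma_xxy*(1/4)*(-1/8) + Gamma_xyy*(-1/8)^2) = 7/832
d^2y/dtau^2 = -(Gamma_yxx*(1/4)^2 + 2*Gamma_yxy*(1/4)*(-1/8) + Gamma_yyy*(-1/8)^2) = 1/28

Answer: Gamma_xxx = 0, Gamma_xxy = 0, Gamma_xyy = -7/13, Gamma_yxx = 0, Gamma_yxy = 4/7, Gamma_yyy = 0; accelerations (d^2x/dtau^2, d^2y/dtau^2) = (7/832, 1/28)


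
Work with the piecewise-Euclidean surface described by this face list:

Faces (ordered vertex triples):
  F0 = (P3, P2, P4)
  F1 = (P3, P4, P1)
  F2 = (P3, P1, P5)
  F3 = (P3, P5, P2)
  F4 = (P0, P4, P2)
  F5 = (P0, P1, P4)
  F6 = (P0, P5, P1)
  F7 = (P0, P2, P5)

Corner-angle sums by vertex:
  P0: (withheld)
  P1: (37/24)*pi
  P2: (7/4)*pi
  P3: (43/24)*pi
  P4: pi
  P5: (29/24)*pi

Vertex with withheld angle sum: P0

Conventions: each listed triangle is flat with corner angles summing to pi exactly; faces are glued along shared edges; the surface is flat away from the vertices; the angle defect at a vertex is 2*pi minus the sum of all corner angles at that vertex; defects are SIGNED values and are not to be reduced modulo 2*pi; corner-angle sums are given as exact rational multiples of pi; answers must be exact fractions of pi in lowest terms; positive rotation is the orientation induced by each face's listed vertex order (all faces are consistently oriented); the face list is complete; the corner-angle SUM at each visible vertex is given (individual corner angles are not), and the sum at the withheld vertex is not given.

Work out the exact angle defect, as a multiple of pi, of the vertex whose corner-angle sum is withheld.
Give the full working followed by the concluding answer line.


V = 6, E = 12, F = 8; chi = V - E + F = 2
Gauss-Bonnet: total defect = 2*pi*chi = 4*pi; visible defects sum to (65/24)*pi

Answer: defect(P0) = (31/24)*pi


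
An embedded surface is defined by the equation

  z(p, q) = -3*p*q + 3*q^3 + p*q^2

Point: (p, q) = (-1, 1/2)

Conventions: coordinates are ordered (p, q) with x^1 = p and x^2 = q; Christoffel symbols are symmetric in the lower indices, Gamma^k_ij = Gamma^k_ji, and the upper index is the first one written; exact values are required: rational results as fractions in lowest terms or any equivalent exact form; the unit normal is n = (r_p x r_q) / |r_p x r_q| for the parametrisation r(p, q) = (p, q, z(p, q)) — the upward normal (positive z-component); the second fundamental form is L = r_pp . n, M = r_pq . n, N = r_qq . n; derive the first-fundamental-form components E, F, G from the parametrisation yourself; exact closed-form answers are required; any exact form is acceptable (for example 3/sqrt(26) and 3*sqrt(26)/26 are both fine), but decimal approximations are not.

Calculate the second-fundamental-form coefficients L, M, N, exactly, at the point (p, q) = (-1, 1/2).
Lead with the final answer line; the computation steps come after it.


Answer: L = 0, M = -4*sqrt(330)/165, N = 14*sqrt(330)/165

z_p = -5/4, z_q = 17/4, z_pp = 0, z_pq = -2, z_qq = 7
E = 41/16, F = -85/16, G = 305/16; answer radicand W^2 = 165/8
unnormalised second-form numerators: l = 0, m = -2, n = 7; L = l/sqrt(165/8), and similarly M = m/sqrt(W^2), N = n/sqrt(W^2)


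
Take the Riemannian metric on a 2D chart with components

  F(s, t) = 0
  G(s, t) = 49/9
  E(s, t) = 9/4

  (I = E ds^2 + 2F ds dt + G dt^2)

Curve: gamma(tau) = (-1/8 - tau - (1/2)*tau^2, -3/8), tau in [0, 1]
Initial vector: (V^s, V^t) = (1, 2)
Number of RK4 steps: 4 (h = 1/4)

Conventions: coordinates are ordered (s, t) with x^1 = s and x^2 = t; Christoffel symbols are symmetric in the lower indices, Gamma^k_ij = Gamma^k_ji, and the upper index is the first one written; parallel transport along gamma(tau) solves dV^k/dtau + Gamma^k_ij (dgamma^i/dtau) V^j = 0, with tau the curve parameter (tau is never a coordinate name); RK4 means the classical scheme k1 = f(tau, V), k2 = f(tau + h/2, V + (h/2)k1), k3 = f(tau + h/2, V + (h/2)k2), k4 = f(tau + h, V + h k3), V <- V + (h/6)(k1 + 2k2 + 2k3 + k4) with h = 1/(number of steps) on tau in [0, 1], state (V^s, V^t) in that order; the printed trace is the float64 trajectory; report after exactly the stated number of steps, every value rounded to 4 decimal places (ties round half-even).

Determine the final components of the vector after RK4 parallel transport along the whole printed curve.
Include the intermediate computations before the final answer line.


gamma'(tau) = (-1 - tau, 0); f(tau, V)^k = -Gamma^k_ij(gamma(tau)) gamma'^i(tau) V^j; h = 1/4; intermediate values shown to 6 dp
curve data and Christoffel symbols at the stage parameters:
  tau = 0.000000: gamma = (-0.125000, -0.375000), gamma' = (-1.000000, 0.000000); Gamma_sss = 0.000000, Gamma_sst = 0.000000, Gamma_stt = 0.000000, Gamma_tss = 0.000000, Gamma_tst = 0.000000, Gamma_ttt = 0.000000
  tau = 0.125000: gamma = (-0.257812, -0.375000), gamma' = (-1.125000, 0.000000); Gamma_sss = 0.000000, Gamma_sst = 0.000000, Gamma_stt = 0.000000, Gamma_tss = 0.000000, Gamma_tst = 0.000000, Gamma_ttt = 0.000000
  tau = 0.250000: gamma = (-0.406250, -0.375000), gamma' = (-1.250000, 0.000000); Gamma_sss = 0.000000, Gamma_sst = 0.000000, Gamma_stt = 0.000000, Gamma_tss = 0.000000, Gamma_tst = 0.000000, Gamma_ttt = 0.000000
  tau = 0.375000: gamma = (-0.570312, -0.375000), gamma' = (-1.375000, 0.000000); Gamma_sss = 0.000000, Gamma_sst = 0.000000, Gamma_stt = 0.000000, Gamma_tss = 0.000000, Gamma_tst = 0.000000, Gamma_ttt = 0.000000
  tau = 0.500000: gamma = (-0.750000, -0.375000), gamma' = (-1.500000, 0.000000); Gamma_sss = 0.000000, Gamma_sst = 0.000000, Gamma_stt = 0.000000, Gamma_tss = 0.000000, Gamma_tst = 0.000000, Gamma_ttt = 0.000000
  tau = 0.625000: gamma = (-0.945312, -0.375000), gamma' = (-1.625000, 0.000000); Gamma_sss = 0.000000, Gamma_sst = 0.000000, Gamma_stt = 0.000000, Gamma_tss = 0.000000, Gamma_tst = 0.000000, Gamma_ttt = 0.000000
  tau = 0.750000: gamma = (-1.156250, -0.375000), gamma' = (-1.750000, 0.000000); Gamma_sss = 0.000000, Gamma_sst = 0.000000, Gamma_stt = 0.000000, Gamma_tss = 0.000000, Gamma_tst = 0.000000, Gamma_ttt = 0.000000
  tau = 0.875000: gamma = (-1.382812, -0.375000), gamma' = (-1.875000, 0.000000); Gamma_sss = 0.000000, Gamma_sst = 0.000000, Gamma_stt = 0.000000, Gamma_tss = 0.000000, Gamma_tst = 0.000000, Gamma_ttt = 0.000000
  tau = 1.000000: gamma = (-1.625000, -0.375000), gamma' = (-2.000000, 0.000000); Gamma_sss = 0.000000, Gamma_sst = 0.000000, Gamma_stt = 0.000000, Gamma_tss = 0.000000, Gamma_tst = 0.000000, Gamma_ttt = 0.000000
step 0: V^s = 1.0000, V^t = 2.0000
step 1: k1 = (0.000000, 0.000000), k2 = (0.000000, 0.000000), k3 = (0.000000, 0.000000), k4 = (0.000000, 0.000000); V <- V + (h/6)(k1 + 2k2 + 2k3 + k4): V^s = 1.0000, V^t = 2.0000
step 2: k1 = (0.000000, 0.000000), k2 = (0.000000, 0.000000), k3 = (0.000000, 0.000000), k4 = (0.000000, 0.000000); V <- V + (h/6)(k1 + 2k2 + 2k3 + k4): V^s = 1.0000, V^t = 2.0000
step 3: k1 = (0.000000, 0.000000), k2 = (0.000000, 0.000000), k3 = (0.000000, 0.000000), k4 = (0.000000, 0.000000); V <- V + (h/6)(k1 + 2k2 + 2k3 + k4): V^s = 1.0000, V^t = 2.0000
step 4: k1 = (0.000000, 0.000000), k2 = (0.000000, 0.000000), k3 = (0.000000, 0.000000), k4 = (0.000000, 0.000000); V <- V + (h/6)(k1 + 2k2 + 2k3 + k4): V^s = 1.0000, V^t = 2.0000

Answer: V^s = 1.0000, V^t = 2.0000
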